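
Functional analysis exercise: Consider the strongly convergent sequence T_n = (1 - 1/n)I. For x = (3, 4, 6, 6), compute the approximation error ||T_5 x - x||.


T_5 x - x = (1 - 1/5)x - x = -x/5
||x|| = sqrt(97) = 9.8489
||T_5 x - x|| = ||x||/5 = 9.8489/5 = 1.9698

1.9698


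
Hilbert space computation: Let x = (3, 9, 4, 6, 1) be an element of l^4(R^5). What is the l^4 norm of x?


The l^4 norm = (sum |x_i|^4)^(1/4)
Sum of 4th powers = 81 + 6561 + 256 + 1296 + 1 = 8195
||x||_4 = (8195)^(1/4) = 9.5145

9.5145


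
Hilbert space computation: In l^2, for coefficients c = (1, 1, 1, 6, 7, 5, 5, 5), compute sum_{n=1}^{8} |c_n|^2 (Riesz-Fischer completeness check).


sum |c_n|^2 = 1^2 + 1^2 + 1^2 + 6^2 + 7^2 + 5^2 + 5^2 + 5^2
= 1 + 1 + 1 + 36 + 49 + 25 + 25 + 25
= 163

163


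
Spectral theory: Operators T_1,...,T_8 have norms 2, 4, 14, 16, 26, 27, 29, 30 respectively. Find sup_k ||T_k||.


By the Uniform Boundedness Principle, the supremum of norms is finite.
sup_k ||T_k|| = max(2, 4, 14, 16, 26, 27, 29, 30) = 30

30


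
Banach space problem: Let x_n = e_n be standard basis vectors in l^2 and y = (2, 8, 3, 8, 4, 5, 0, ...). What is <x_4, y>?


x_4 = e_4 is the standard basis vector with 1 in position 4.
<x_4, y> = y_4 = 8
As n -> infinity, <x_n, y> -> 0, confirming weak convergence of (x_n) to 0.

8


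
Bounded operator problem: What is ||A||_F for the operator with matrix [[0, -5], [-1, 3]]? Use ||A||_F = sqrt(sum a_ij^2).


||A||_F^2 = sum a_ij^2
= 0^2 + (-5)^2 + (-1)^2 + 3^2
= 0 + 25 + 1 + 9 = 35
||A||_F = sqrt(35) = 5.9161

5.9161


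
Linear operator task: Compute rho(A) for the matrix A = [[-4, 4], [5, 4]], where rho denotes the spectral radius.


For a 2x2 matrix, eigenvalues satisfy lambda^2 - (trace)*lambda + det = 0
trace = -4 + 4 = 0
det = -4*4 - 4*5 = -36
discriminant = 0^2 - 4*(-36) = 144
spectral radius = max |eigenvalue| = 6.0000

6.0000


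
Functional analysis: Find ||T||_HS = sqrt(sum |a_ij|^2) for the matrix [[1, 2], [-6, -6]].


The Hilbert-Schmidt norm is sqrt(sum of squares of all entries).
Sum of squares = 1^2 + 2^2 + (-6)^2 + (-6)^2
= 1 + 4 + 36 + 36 = 77
||T||_HS = sqrt(77) = 8.7750

8.7750


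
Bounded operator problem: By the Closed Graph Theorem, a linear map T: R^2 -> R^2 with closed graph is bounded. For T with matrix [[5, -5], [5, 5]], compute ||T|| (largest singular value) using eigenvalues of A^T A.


A^T A = [[50, 0], [0, 50]]
trace(A^T A) = 100, det(A^T A) = 2500
discriminant = 100^2 - 4*2500 = 0
Largest eigenvalue of A^T A = (trace + sqrt(disc))/2 = 50.0000
||T|| = sqrt(50.0000) = 7.0711

7.0711


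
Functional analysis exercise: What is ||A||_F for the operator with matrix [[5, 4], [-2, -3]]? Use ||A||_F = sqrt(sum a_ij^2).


||A||_F^2 = sum a_ij^2
= 5^2 + 4^2 + (-2)^2 + (-3)^2
= 25 + 16 + 4 + 9 = 54
||A||_F = sqrt(54) = 7.3485

7.3485


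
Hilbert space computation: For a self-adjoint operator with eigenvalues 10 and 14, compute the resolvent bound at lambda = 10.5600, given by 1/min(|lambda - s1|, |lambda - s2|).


dist(10.5600, {10, 14}) = min(|10.5600 - 10|, |10.5600 - 14|)
= min(0.5600, 3.4400) = 0.5600
Resolvent bound = 1/0.5600 = 1.7857

1.7857


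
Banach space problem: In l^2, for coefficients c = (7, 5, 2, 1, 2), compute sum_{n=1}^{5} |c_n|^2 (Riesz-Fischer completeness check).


sum |c_n|^2 = 7^2 + 5^2 + 2^2 + 1^2 + 2^2
= 49 + 25 + 4 + 1 + 4
= 83

83


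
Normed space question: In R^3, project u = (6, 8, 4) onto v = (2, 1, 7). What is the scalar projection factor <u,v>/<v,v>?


Computing <u,v> = 6*2 + 8*1 + 4*7 = 48
Computing <v,v> = 2^2 + 1^2 + 7^2 = 54
Projection coefficient = 48/54 = 0.8889

0.8889


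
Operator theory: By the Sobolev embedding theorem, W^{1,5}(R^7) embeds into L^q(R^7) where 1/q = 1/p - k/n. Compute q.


Using the Sobolev embedding formula: 1/q = 1/p - k/n
1/q = 1/5 - 1/7 = 2/35
q = 1/(2/35) = 35/2 = 17.5000

17.5000


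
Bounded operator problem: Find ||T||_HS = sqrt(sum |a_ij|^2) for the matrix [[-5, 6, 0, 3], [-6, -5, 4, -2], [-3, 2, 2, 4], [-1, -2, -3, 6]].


The Hilbert-Schmidt norm is sqrt(sum of squares of all entries).
Sum of squares = (-5)^2 + 6^2 + 0^2 + 3^2 + (-6)^2 + (-5)^2 + 4^2 + (-2)^2 + (-3)^2 + 2^2 + 2^2 + 4^2 + (-1)^2 + (-2)^2 + (-3)^2 + 6^2
= 25 + 36 + 0 + 9 + 36 + 25 + 16 + 4 + 9 + 4 + 4 + 16 + 1 + 4 + 9 + 36 = 234
||T||_HS = sqrt(234) = 15.2971

15.2971


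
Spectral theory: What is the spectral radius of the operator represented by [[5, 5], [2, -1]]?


For a 2x2 matrix, eigenvalues satisfy lambda^2 - (trace)*lambda + det = 0
trace = 5 + -1 = 4
det = 5*-1 - 5*2 = -15
discriminant = 4^2 - 4*(-15) = 76
spectral radius = max |eigenvalue| = 6.3589

6.3589


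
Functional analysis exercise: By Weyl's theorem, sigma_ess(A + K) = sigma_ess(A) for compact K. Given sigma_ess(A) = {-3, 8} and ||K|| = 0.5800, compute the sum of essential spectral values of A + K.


By Weyl's theorem, the essential spectrum is invariant under compact perturbations.
sigma_ess(A + K) = sigma_ess(A) = {-3, 8}
Sum = -3 + 8 = 5

5


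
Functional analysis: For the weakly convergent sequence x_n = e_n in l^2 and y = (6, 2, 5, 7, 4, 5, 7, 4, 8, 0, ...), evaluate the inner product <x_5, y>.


x_5 = e_5 is the standard basis vector with 1 in position 5.
<x_5, y> = y_5 = 4
As n -> infinity, <x_n, y> -> 0, confirming weak convergence of (x_n) to 0.

4


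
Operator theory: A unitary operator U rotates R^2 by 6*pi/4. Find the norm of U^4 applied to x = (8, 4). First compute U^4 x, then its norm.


U is a rotation by theta = 6*pi/4
U^4 = rotation by 4*theta = 24*pi/4 = 0*pi/4 (mod 2*pi)
cos(0*pi/4) = 1.0000, sin(0*pi/4) = 0.0000
U^4 x = (1.0000 * 8 - 0.0000 * 4, 0.0000 * 8 + 1.0000 * 4)
= (8.0000, 4.0000)
||U^4 x|| = sqrt(8.0000^2 + 4.0000^2) = sqrt(80.0000) = 8.9443

8.9443


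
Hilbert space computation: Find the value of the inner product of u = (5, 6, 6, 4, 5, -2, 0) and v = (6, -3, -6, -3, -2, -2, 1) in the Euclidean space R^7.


Computing the standard inner product <u, v> = sum u_i * v_i
= 5*6 + 6*-3 + 6*-6 + 4*-3 + 5*-2 + -2*-2 + 0*1
= 30 + -18 + -36 + -12 + -10 + 4 + 0
= -42

-42


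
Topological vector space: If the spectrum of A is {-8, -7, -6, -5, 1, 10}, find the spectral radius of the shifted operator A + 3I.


Spectrum of A + 3I = {-5, -4, -3, -2, 4, 13}
Spectral radius = max |lambda| over the shifted spectrum
= max(5, 4, 3, 2, 4, 13) = 13

13


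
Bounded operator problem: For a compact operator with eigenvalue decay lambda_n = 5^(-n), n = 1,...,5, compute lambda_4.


The eigenvalue formula gives lambda_4 = 1/5^4
= 1/625
= 0.0016

0.0016


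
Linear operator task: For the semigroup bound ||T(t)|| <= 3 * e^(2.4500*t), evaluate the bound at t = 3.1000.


||T(3.1000)|| <= 3 * exp(2.4500 * 3.1000)
= 3 * exp(7.5950)
= 3 * 1988.2299
= 5964.6896

5964.6896


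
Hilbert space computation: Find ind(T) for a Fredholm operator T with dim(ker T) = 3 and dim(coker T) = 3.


The Fredholm index is defined as ind(T) = dim(ker T) - dim(coker T)
= 3 - 3
= 0

0


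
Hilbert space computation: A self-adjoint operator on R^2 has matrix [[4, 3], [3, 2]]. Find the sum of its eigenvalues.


For a self-adjoint (symmetric) matrix, the eigenvalues are real.
The sum of eigenvalues equals the trace of the matrix.
trace = 4 + 2 = 6

6


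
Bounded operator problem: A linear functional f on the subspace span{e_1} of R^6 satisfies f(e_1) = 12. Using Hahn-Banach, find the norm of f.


The norm of f is given by ||f|| = sup_{||x||=1} |f(x)|.
On span{e_1}, ||e_1|| = 1, so ||f|| = |f(e_1)| / ||e_1||
= |12| / 1 = 12.0000

12.0000


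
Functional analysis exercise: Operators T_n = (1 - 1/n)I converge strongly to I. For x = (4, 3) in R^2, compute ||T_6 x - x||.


T_6 x - x = (1 - 1/6)x - x = -x/6
||x|| = sqrt(25) = 5.0000
||T_6 x - x|| = ||x||/6 = 5.0000/6 = 0.8333

0.8333


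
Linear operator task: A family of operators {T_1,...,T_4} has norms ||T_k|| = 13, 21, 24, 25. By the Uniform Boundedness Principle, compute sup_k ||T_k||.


By the Uniform Boundedness Principle, the supremum of norms is finite.
sup_k ||T_k|| = max(13, 21, 24, 25) = 25

25


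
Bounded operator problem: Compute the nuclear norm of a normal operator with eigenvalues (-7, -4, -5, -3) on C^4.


For a normal operator, singular values equal |eigenvalues|.
Trace norm = sum |lambda_i| = 7 + 4 + 5 + 3
= 19

19


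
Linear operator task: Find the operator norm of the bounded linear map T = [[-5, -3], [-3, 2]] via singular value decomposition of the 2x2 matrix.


A^T A = [[34, 9], [9, 13]]
trace(A^T A) = 47, det(A^T A) = 361
discriminant = 47^2 - 4*361 = 765
Largest eigenvalue of A^T A = (trace + sqrt(disc))/2 = 37.3293
||T|| = sqrt(37.3293) = 6.1098

6.1098


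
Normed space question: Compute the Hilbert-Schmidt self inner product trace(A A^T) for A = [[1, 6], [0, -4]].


trace(A * A^T) = sum of squares of all entries
= 1^2 + 6^2 + 0^2 + (-4)^2
= 1 + 36 + 0 + 16
= 53

53


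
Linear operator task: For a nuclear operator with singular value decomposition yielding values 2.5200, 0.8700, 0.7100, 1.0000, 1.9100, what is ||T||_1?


The nuclear norm is the sum of all singular values.
||T||_1 = 2.5200 + 0.8700 + 0.7100 + 1.0000 + 1.9100
= 7.0100

7.0100


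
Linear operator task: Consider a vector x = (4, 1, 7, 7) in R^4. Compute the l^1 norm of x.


The l^1 norm equals the sum of absolute values of all components.
||x||_1 = 4 + 1 + 7 + 7
= 19

19.0000


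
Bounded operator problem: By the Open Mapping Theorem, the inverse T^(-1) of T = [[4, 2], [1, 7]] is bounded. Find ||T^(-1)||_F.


det(T) = 4*7 - 2*1 = 26
T^(-1) = (1/26) * [[7, -2], [-1, 4]] = [[0.2692, -0.0769], [-0.0385, 0.1538]]
||T^(-1)||_F^2 = 0.2692^2 + (-0.0769)^2 + (-0.0385)^2 + 0.1538^2 = 0.1036
||T^(-1)||_F = sqrt(0.1036) = 0.3218

0.3218


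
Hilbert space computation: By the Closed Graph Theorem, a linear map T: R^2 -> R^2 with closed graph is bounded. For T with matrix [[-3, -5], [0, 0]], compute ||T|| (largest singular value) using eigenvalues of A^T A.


A^T A = [[9, 15], [15, 25]]
trace(A^T A) = 34, det(A^T A) = 0
discriminant = 34^2 - 4*0 = 1156
Largest eigenvalue of A^T A = (trace + sqrt(disc))/2 = 34.0000
||T|| = sqrt(34.0000) = 5.8310

5.8310


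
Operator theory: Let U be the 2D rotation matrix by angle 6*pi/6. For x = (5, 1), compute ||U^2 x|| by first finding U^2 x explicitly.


U is a rotation by theta = 6*pi/6
U^2 = rotation by 2*theta = 12*pi/6 = 0*pi/6 (mod 2*pi)
cos(0*pi/6) = 1.0000, sin(0*pi/6) = 0.0000
U^2 x = (1.0000 * 5 - 0.0000 * 1, 0.0000 * 5 + 1.0000 * 1)
= (5.0000, 1.0000)
||U^2 x|| = sqrt(5.0000^2 + 1.0000^2) = sqrt(26.0000) = 5.0990

5.0990


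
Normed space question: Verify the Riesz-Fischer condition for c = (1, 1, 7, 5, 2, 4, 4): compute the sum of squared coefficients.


sum |c_n|^2 = 1^2 + 1^2 + 7^2 + 5^2 + 2^2 + 4^2 + 4^2
= 1 + 1 + 49 + 25 + 4 + 16 + 16
= 112

112


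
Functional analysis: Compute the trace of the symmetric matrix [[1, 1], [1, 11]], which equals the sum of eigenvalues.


For a self-adjoint (symmetric) matrix, the eigenvalues are real.
The sum of eigenvalues equals the trace of the matrix.
trace = 1 + 11 = 12

12


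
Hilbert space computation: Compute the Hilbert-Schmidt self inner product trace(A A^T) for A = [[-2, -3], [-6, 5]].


trace(A * A^T) = sum of squares of all entries
= (-2)^2 + (-3)^2 + (-6)^2 + 5^2
= 4 + 9 + 36 + 25
= 74

74


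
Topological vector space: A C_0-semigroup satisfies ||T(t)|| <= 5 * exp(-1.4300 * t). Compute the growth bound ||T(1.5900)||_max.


||T(1.5900)|| <= 5 * exp(-1.4300 * 1.5900)
= 5 * exp(-2.2737)
= 5 * 0.1029
= 0.5147

0.5147


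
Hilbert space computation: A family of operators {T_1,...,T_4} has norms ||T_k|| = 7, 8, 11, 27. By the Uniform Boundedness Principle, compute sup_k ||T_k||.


By the Uniform Boundedness Principle, the supremum of norms is finite.
sup_k ||T_k|| = max(7, 8, 11, 27) = 27

27


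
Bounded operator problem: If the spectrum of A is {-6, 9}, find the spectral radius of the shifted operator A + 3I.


Spectrum of A + 3I = {-3, 12}
Spectral radius = max |lambda| over the shifted spectrum
= max(3, 12) = 12

12


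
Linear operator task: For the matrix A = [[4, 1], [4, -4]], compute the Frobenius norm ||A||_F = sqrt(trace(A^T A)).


||A||_F^2 = sum a_ij^2
= 4^2 + 1^2 + 4^2 + (-4)^2
= 16 + 1 + 16 + 16 = 49
||A||_F = sqrt(49) = 7.0000

7.0000


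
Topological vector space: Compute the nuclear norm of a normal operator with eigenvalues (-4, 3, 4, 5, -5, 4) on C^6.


For a normal operator, singular values equal |eigenvalues|.
Trace norm = sum |lambda_i| = 4 + 3 + 4 + 5 + 5 + 4
= 25

25


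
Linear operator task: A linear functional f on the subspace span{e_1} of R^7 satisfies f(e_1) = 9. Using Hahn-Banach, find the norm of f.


The norm of f is given by ||f|| = sup_{||x||=1} |f(x)|.
On span{e_1}, ||e_1|| = 1, so ||f|| = |f(e_1)| / ||e_1||
= |9| / 1 = 9.0000

9.0000


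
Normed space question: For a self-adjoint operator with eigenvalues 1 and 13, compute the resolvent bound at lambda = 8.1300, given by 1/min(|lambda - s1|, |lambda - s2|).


dist(8.1300, {1, 13}) = min(|8.1300 - 1|, |8.1300 - 13|)
= min(7.1300, 4.8700) = 4.8700
Resolvent bound = 1/4.8700 = 0.2053

0.2053


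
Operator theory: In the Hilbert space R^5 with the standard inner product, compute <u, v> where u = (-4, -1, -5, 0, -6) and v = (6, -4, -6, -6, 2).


Computing the standard inner product <u, v> = sum u_i * v_i
= -4*6 + -1*-4 + -5*-6 + 0*-6 + -6*2
= -24 + 4 + 30 + 0 + -12
= -2

-2


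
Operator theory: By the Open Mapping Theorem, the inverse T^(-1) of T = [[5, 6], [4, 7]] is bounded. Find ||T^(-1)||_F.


det(T) = 5*7 - 6*4 = 11
T^(-1) = (1/11) * [[7, -6], [-4, 5]] = [[0.6364, -0.5455], [-0.3636, 0.4545]]
||T^(-1)||_F^2 = 0.6364^2 + (-0.5455)^2 + (-0.3636)^2 + 0.4545^2 = 1.0413
||T^(-1)||_F = sqrt(1.0413) = 1.0205

1.0205


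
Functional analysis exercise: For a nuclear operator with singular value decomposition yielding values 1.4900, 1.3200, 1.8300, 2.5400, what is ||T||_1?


The nuclear norm is the sum of all singular values.
||T||_1 = 1.4900 + 1.3200 + 1.8300 + 2.5400
= 7.1800

7.1800


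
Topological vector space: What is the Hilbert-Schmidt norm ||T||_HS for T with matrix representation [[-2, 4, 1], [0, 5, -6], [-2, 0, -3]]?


The Hilbert-Schmidt norm is sqrt(sum of squares of all entries).
Sum of squares = (-2)^2 + 4^2 + 1^2 + 0^2 + 5^2 + (-6)^2 + (-2)^2 + 0^2 + (-3)^2
= 4 + 16 + 1 + 0 + 25 + 36 + 4 + 0 + 9 = 95
||T||_HS = sqrt(95) = 9.7468

9.7468


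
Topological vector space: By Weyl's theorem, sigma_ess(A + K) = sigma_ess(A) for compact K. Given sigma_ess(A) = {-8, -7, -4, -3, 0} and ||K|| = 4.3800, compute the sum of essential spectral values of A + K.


By Weyl's theorem, the essential spectrum is invariant under compact perturbations.
sigma_ess(A + K) = sigma_ess(A) = {-8, -7, -4, -3, 0}
Sum = -8 + -7 + -4 + -3 + 0 = -22

-22


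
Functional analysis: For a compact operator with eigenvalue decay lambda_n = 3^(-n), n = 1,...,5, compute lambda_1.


The eigenvalue formula gives lambda_1 = 1/3^1
= 1/3
= 0.3333

0.3333


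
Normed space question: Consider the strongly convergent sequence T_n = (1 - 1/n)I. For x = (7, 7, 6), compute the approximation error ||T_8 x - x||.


T_8 x - x = (1 - 1/8)x - x = -x/8
||x|| = sqrt(134) = 11.5758
||T_8 x - x|| = ||x||/8 = 11.5758/8 = 1.4470

1.4470


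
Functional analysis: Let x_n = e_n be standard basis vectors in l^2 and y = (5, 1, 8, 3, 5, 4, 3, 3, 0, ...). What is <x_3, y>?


x_3 = e_3 is the standard basis vector with 1 in position 3.
<x_3, y> = y_3 = 8
As n -> infinity, <x_n, y> -> 0, confirming weak convergence of (x_n) to 0.

8


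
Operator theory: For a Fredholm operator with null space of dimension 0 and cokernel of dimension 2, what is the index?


The Fredholm index is defined as ind(T) = dim(ker T) - dim(coker T)
= 0 - 2
= -2

-2


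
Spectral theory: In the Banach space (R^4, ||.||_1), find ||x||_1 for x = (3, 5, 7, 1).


The l^1 norm equals the sum of absolute values of all components.
||x||_1 = 3 + 5 + 7 + 1
= 16

16.0000


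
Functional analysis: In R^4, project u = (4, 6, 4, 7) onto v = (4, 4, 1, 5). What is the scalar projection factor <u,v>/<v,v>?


Computing <u,v> = 4*4 + 6*4 + 4*1 + 7*5 = 79
Computing <v,v> = 4^2 + 4^2 + 1^2 + 5^2 = 58
Projection coefficient = 79/58 = 1.3621

1.3621


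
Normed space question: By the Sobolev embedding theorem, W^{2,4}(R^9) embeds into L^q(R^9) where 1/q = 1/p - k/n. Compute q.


Using the Sobolev embedding formula: 1/q = 1/p - k/n
1/q = 1/4 - 2/9 = 1/36
q = 1/(1/36) = 36

36.0000


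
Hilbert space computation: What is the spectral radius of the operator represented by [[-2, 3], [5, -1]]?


For a 2x2 matrix, eigenvalues satisfy lambda^2 - (trace)*lambda + det = 0
trace = -2 + -1 = -3
det = -2*-1 - 3*5 = -13
discriminant = (-3)^2 - 4*(-13) = 61
spectral radius = max |eigenvalue| = 5.4051

5.4051


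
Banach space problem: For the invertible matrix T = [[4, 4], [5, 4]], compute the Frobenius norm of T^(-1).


det(T) = 4*4 - 4*5 = -4
T^(-1) = (1/-4) * [[4, -4], [-5, 4]] = [[-1.0000, 1.0000], [1.2500, -1.0000]]
||T^(-1)||_F^2 = (-1.0000)^2 + 1.0000^2 + 1.2500^2 + (-1.0000)^2 = 4.5625
||T^(-1)||_F = sqrt(4.5625) = 2.1360

2.1360


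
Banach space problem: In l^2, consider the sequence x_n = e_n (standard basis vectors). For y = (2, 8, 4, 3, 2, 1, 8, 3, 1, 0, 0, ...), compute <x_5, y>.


x_5 = e_5 is the standard basis vector with 1 in position 5.
<x_5, y> = y_5 = 2
As n -> infinity, <x_n, y> -> 0, confirming weak convergence of (x_n) to 0.

2


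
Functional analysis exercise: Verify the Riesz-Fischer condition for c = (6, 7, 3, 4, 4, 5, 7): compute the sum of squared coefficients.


sum |c_n|^2 = 6^2 + 7^2 + 3^2 + 4^2 + 4^2 + 5^2 + 7^2
= 36 + 49 + 9 + 16 + 16 + 25 + 49
= 200

200


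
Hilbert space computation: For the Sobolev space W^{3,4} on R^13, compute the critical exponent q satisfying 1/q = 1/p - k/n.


Using the Sobolev embedding formula: 1/q = 1/p - k/n
1/q = 1/4 - 3/13 = 1/52
q = 1/(1/52) = 52

52.0000


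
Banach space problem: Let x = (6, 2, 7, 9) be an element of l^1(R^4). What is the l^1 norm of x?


The l^1 norm equals the sum of absolute values of all components.
||x||_1 = 6 + 2 + 7 + 9
= 24

24.0000


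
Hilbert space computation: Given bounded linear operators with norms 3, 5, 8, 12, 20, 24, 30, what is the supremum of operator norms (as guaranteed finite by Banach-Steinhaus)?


By the Uniform Boundedness Principle, the supremum of norms is finite.
sup_k ||T_k|| = max(3, 5, 8, 12, 20, 24, 30) = 30

30


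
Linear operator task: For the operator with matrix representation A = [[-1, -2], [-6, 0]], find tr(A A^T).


trace(A * A^T) = sum of squares of all entries
= (-1)^2 + (-2)^2 + (-6)^2 + 0^2
= 1 + 4 + 36 + 0
= 41

41


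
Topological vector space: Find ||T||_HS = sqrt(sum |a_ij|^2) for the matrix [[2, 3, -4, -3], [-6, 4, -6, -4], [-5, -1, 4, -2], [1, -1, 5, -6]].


The Hilbert-Schmidt norm is sqrt(sum of squares of all entries).
Sum of squares = 2^2 + 3^2 + (-4)^2 + (-3)^2 + (-6)^2 + 4^2 + (-6)^2 + (-4)^2 + (-5)^2 + (-1)^2 + 4^2 + (-2)^2 + 1^2 + (-1)^2 + 5^2 + (-6)^2
= 4 + 9 + 16 + 9 + 36 + 16 + 36 + 16 + 25 + 1 + 16 + 4 + 1 + 1 + 25 + 36 = 251
||T||_HS = sqrt(251) = 15.8430

15.8430


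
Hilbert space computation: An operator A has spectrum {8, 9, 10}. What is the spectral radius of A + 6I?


Spectrum of A + 6I = {14, 15, 16}
Spectral radius = max |lambda| over the shifted spectrum
= max(14, 15, 16) = 16

16


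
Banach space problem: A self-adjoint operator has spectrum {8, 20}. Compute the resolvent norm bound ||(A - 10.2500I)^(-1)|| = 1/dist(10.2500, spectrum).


dist(10.2500, {8, 20}) = min(|10.2500 - 8|, |10.2500 - 20|)
= min(2.2500, 9.7500) = 2.2500
Resolvent bound = 1/2.2500 = 0.4444

0.4444


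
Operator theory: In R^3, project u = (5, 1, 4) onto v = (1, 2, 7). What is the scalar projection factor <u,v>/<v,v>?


Computing <u,v> = 5*1 + 1*2 + 4*7 = 35
Computing <v,v> = 1^2 + 2^2 + 7^2 = 54
Projection coefficient = 35/54 = 0.6481

0.6481


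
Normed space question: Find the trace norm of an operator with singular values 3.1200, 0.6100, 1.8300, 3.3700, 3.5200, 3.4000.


The nuclear norm is the sum of all singular values.
||T||_1 = 3.1200 + 0.6100 + 1.8300 + 3.3700 + 3.5200 + 3.4000
= 15.8500

15.8500


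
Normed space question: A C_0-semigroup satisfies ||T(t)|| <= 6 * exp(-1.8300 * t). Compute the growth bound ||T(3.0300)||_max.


||T(3.0300)|| <= 6 * exp(-1.8300 * 3.0300)
= 6 * exp(-5.5449)
= 6 * 0.0039
= 0.0234

0.0234


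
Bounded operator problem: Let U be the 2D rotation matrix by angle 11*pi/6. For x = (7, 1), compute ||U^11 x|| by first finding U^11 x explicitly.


U is a rotation by theta = 11*pi/6
U^11 = rotation by 11*theta = 121*pi/6 = 1*pi/6 (mod 2*pi)
cos(1*pi/6) = 0.8660, sin(1*pi/6) = 0.5000
U^11 x = (0.8660 * 7 - 0.5000 * 1, 0.5000 * 7 + 0.8660 * 1)
= (5.5622, 4.3660)
||U^11 x|| = sqrt(5.5622^2 + 4.3660^2) = sqrt(50.0000) = 7.0711

7.0711


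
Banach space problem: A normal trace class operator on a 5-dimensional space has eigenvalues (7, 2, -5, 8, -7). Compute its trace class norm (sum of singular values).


For a normal operator, singular values equal |eigenvalues|.
Trace norm = sum |lambda_i| = 7 + 2 + 5 + 8 + 7
= 29

29


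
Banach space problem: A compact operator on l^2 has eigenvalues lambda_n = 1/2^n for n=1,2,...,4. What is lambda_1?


The eigenvalue formula gives lambda_1 = 1/2^1
= 1/2
= 0.5000

0.5000


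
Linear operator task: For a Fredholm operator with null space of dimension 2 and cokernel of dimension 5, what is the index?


The Fredholm index is defined as ind(T) = dim(ker T) - dim(coker T)
= 2 - 5
= -3

-3


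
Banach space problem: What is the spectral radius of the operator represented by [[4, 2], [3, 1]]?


For a 2x2 matrix, eigenvalues satisfy lambda^2 - (trace)*lambda + det = 0
trace = 4 + 1 = 5
det = 4*1 - 2*3 = -2
discriminant = 5^2 - 4*(-2) = 33
spectral radius = max |eigenvalue| = 5.3723

5.3723


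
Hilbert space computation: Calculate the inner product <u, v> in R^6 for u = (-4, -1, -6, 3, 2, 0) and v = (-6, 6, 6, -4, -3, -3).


Computing the standard inner product <u, v> = sum u_i * v_i
= -4*-6 + -1*6 + -6*6 + 3*-4 + 2*-3 + 0*-3
= 24 + -6 + -36 + -12 + -6 + 0
= -36

-36


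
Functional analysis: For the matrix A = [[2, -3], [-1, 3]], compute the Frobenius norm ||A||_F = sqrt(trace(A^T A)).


||A||_F^2 = sum a_ij^2
= 2^2 + (-3)^2 + (-1)^2 + 3^2
= 4 + 9 + 1 + 9 = 23
||A||_F = sqrt(23) = 4.7958

4.7958


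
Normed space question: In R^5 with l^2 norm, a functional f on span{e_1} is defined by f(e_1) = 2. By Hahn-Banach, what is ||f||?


The norm of f is given by ||f|| = sup_{||x||=1} |f(x)|.
On span{e_1}, ||e_1|| = 1, so ||f|| = |f(e_1)| / ||e_1||
= |2| / 1 = 2.0000

2.0000


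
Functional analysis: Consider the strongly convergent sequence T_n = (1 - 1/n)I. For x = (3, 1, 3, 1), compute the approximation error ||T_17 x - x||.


T_17 x - x = (1 - 1/17)x - x = -x/17
||x|| = sqrt(20) = 4.4721
||T_17 x - x|| = ||x||/17 = 4.4721/17 = 0.2631

0.2631


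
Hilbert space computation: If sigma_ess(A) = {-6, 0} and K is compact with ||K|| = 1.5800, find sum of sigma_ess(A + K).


By Weyl's theorem, the essential spectrum is invariant under compact perturbations.
sigma_ess(A + K) = sigma_ess(A) = {-6, 0}
Sum = -6 + 0 = -6

-6


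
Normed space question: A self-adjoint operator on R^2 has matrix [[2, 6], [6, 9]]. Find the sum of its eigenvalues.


For a self-adjoint (symmetric) matrix, the eigenvalues are real.
The sum of eigenvalues equals the trace of the matrix.
trace = 2 + 9 = 11

11


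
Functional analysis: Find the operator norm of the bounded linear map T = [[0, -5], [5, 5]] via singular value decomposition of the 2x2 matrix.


A^T A = [[25, 25], [25, 50]]
trace(A^T A) = 75, det(A^T A) = 625
discriminant = 75^2 - 4*625 = 3125
Largest eigenvalue of A^T A = (trace + sqrt(disc))/2 = 65.4508
||T|| = sqrt(65.4508) = 8.0902

8.0902


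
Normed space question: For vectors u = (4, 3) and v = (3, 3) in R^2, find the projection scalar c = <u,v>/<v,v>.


Computing <u,v> = 4*3 + 3*3 = 21
Computing <v,v> = 3^2 + 3^2 = 18
Projection coefficient = 21/18 = 1.1667

1.1667


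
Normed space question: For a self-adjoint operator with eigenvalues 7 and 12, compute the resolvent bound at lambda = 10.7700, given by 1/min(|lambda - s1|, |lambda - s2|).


dist(10.7700, {7, 12}) = min(|10.7700 - 7|, |10.7700 - 12|)
= min(3.7700, 1.2300) = 1.2300
Resolvent bound = 1/1.2300 = 0.8130

0.8130


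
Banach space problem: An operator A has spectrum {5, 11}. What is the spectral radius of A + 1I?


Spectrum of A + 1I = {6, 12}
Spectral radius = max |lambda| over the shifted spectrum
= max(6, 12) = 12

12


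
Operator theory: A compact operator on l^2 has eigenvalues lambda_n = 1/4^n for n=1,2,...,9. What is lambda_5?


The eigenvalue formula gives lambda_5 = 1/4^5
= 1/1024
= 9.7656e-04

9.7656e-04


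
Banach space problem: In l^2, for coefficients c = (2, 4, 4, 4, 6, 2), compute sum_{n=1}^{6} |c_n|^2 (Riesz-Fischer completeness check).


sum |c_n|^2 = 2^2 + 4^2 + 4^2 + 4^2 + 6^2 + 2^2
= 4 + 16 + 16 + 16 + 36 + 4
= 92

92


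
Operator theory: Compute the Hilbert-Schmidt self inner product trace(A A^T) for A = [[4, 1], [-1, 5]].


trace(A * A^T) = sum of squares of all entries
= 4^2 + 1^2 + (-1)^2 + 5^2
= 16 + 1 + 1 + 25
= 43

43


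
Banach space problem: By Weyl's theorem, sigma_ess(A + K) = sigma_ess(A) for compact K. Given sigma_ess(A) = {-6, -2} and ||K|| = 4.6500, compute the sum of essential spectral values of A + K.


By Weyl's theorem, the essential spectrum is invariant under compact perturbations.
sigma_ess(A + K) = sigma_ess(A) = {-6, -2}
Sum = -6 + -2 = -8

-8


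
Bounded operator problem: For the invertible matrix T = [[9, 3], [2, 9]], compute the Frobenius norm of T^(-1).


det(T) = 9*9 - 3*2 = 75
T^(-1) = (1/75) * [[9, -3], [-2, 9]] = [[0.1200, -0.0400], [-0.0267, 0.1200]]
||T^(-1)||_F^2 = 0.1200^2 + (-0.0400)^2 + (-0.0267)^2 + 0.1200^2 = 0.0311
||T^(-1)||_F = sqrt(0.0311) = 0.1764

0.1764


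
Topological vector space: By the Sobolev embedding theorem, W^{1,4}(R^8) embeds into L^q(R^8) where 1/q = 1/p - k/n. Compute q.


Using the Sobolev embedding formula: 1/q = 1/p - k/n
1/q = 1/4 - 1/8 = 1/8
q = 1/(1/8) = 8

8.0000


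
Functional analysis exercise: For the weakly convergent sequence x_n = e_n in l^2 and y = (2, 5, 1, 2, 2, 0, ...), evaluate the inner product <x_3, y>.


x_3 = e_3 is the standard basis vector with 1 in position 3.
<x_3, y> = y_3 = 1
As n -> infinity, <x_n, y> -> 0, confirming weak convergence of (x_n) to 0.

1


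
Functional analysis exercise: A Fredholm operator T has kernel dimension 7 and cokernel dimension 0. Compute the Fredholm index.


The Fredholm index is defined as ind(T) = dim(ker T) - dim(coker T)
= 7 - 0
= 7

7


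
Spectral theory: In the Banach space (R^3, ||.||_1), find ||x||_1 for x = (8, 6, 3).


The l^1 norm equals the sum of absolute values of all components.
||x||_1 = 8 + 6 + 3
= 17

17.0000


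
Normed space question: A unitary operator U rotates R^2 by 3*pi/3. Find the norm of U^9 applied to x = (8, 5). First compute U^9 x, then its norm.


U is a rotation by theta = 3*pi/3
U^9 = rotation by 9*theta = 27*pi/3 = 3*pi/3 (mod 2*pi)
cos(3*pi/3) = -1.0000, sin(3*pi/3) = 0.0000
U^9 x = (-1.0000 * 8 - 0.0000 * 5, 0.0000 * 8 + -1.0000 * 5)
= (-8.0000, -5.0000)
||U^9 x|| = sqrt((-8.0000)^2 + (-5.0000)^2) = sqrt(89.0000) = 9.4340

9.4340


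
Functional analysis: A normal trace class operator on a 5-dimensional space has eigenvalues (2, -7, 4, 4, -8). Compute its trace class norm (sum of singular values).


For a normal operator, singular values equal |eigenvalues|.
Trace norm = sum |lambda_i| = 2 + 7 + 4 + 4 + 8
= 25

25


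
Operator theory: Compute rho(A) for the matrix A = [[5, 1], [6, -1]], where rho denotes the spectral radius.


For a 2x2 matrix, eigenvalues satisfy lambda^2 - (trace)*lambda + det = 0
trace = 5 + -1 = 4
det = 5*-1 - 1*6 = -11
discriminant = 4^2 - 4*(-11) = 60
spectral radius = max |eigenvalue| = 5.8730

5.8730


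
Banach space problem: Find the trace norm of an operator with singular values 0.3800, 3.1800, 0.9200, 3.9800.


The nuclear norm is the sum of all singular values.
||T||_1 = 0.3800 + 3.1800 + 0.9200 + 3.9800
= 8.4600

8.4600


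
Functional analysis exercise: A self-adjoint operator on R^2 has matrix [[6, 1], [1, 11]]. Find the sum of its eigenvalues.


For a self-adjoint (symmetric) matrix, the eigenvalues are real.
The sum of eigenvalues equals the trace of the matrix.
trace = 6 + 11 = 17

17


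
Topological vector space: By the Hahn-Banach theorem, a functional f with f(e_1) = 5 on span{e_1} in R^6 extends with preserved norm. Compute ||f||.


The norm of f is given by ||f|| = sup_{||x||=1} |f(x)|.
On span{e_1}, ||e_1|| = 1, so ||f|| = |f(e_1)| / ||e_1||
= |5| / 1 = 5.0000

5.0000


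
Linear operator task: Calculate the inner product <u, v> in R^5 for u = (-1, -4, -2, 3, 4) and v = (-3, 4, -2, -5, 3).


Computing the standard inner product <u, v> = sum u_i * v_i
= -1*-3 + -4*4 + -2*-2 + 3*-5 + 4*3
= 3 + -16 + 4 + -15 + 12
= -12

-12


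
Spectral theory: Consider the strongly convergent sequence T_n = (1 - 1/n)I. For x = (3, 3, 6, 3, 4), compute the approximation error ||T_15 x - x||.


T_15 x - x = (1 - 1/15)x - x = -x/15
||x|| = sqrt(79) = 8.8882
||T_15 x - x|| = ||x||/15 = 8.8882/15 = 0.5925

0.5925


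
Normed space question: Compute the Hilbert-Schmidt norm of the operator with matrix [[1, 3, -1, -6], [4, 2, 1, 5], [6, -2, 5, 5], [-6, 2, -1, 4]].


The Hilbert-Schmidt norm is sqrt(sum of squares of all entries).
Sum of squares = 1^2 + 3^2 + (-1)^2 + (-6)^2 + 4^2 + 2^2 + 1^2 + 5^2 + 6^2 + (-2)^2 + 5^2 + 5^2 + (-6)^2 + 2^2 + (-1)^2 + 4^2
= 1 + 9 + 1 + 36 + 16 + 4 + 1 + 25 + 36 + 4 + 25 + 25 + 36 + 4 + 1 + 16 = 240
||T||_HS = sqrt(240) = 15.4919

15.4919


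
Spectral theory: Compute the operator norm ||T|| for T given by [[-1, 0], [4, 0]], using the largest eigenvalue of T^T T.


A^T A = [[17, 0], [0, 0]]
trace(A^T A) = 17, det(A^T A) = 0
discriminant = 17^2 - 4*0 = 289
Largest eigenvalue of A^T A = (trace + sqrt(disc))/2 = 17.0000
||T|| = sqrt(17.0000) = 4.1231

4.1231


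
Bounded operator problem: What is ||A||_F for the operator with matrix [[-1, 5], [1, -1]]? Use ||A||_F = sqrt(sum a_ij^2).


||A||_F^2 = sum a_ij^2
= (-1)^2 + 5^2 + 1^2 + (-1)^2
= 1 + 25 + 1 + 1 = 28
||A||_F = sqrt(28) = 5.2915

5.2915


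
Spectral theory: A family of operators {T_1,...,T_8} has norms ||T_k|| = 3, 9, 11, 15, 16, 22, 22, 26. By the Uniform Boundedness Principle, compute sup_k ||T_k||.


By the Uniform Boundedness Principle, the supremum of norms is finite.
sup_k ||T_k|| = max(3, 9, 11, 15, 16, 22, 22, 26) = 26

26


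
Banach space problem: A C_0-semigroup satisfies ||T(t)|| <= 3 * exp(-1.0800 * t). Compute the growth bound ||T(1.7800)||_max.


||T(1.7800)|| <= 3 * exp(-1.0800 * 1.7800)
= 3 * exp(-1.9224)
= 3 * 0.1463
= 0.4388

0.4388


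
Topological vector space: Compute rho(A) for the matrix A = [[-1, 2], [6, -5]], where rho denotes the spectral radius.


For a 2x2 matrix, eigenvalues satisfy lambda^2 - (trace)*lambda + det = 0
trace = -1 + -5 = -6
det = -1*-5 - 2*6 = -7
discriminant = (-6)^2 - 4*(-7) = 64
spectral radius = max |eigenvalue| = 7.0000

7.0000


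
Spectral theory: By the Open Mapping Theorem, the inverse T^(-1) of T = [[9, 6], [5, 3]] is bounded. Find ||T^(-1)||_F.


det(T) = 9*3 - 6*5 = -3
T^(-1) = (1/-3) * [[3, -6], [-5, 9]] = [[-1.0000, 2.0000], [1.6667, -3.0000]]
||T^(-1)||_F^2 = (-1.0000)^2 + 2.0000^2 + 1.6667^2 + (-3.0000)^2 = 16.7778
||T^(-1)||_F = sqrt(16.7778) = 4.0961

4.0961


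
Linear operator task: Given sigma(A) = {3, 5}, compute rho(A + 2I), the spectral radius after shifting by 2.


Spectrum of A + 2I = {5, 7}
Spectral radius = max |lambda| over the shifted spectrum
= max(5, 7) = 7

7


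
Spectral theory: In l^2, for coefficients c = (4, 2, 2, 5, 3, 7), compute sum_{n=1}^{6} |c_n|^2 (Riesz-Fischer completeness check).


sum |c_n|^2 = 4^2 + 2^2 + 2^2 + 5^2 + 3^2 + 7^2
= 16 + 4 + 4 + 25 + 9 + 49
= 107

107


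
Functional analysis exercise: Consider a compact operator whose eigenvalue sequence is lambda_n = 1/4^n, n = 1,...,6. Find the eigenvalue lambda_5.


The eigenvalue formula gives lambda_5 = 1/4^5
= 1/1024
= 9.7656e-04

9.7656e-04


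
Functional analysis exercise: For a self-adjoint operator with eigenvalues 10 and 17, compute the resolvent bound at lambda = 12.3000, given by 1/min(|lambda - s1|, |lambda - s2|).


dist(12.3000, {10, 17}) = min(|12.3000 - 10|, |12.3000 - 17|)
= min(2.3000, 4.7000) = 2.3000
Resolvent bound = 1/2.3000 = 0.4348

0.4348


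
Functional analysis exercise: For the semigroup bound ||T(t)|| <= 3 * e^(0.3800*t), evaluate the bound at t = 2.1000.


||T(2.1000)|| <= 3 * exp(0.3800 * 2.1000)
= 3 * exp(0.7980)
= 3 * 2.2211
= 6.6633

6.6633


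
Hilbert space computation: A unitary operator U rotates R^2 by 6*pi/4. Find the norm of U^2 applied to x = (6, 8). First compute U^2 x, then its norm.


U is a rotation by theta = 6*pi/4
U^2 = rotation by 2*theta = 12*pi/4 = 4*pi/4 (mod 2*pi)
cos(4*pi/4) = -1.0000, sin(4*pi/4) = 0.0000
U^2 x = (-1.0000 * 6 - 0.0000 * 8, 0.0000 * 6 + -1.0000 * 8)
= (-6.0000, -8.0000)
||U^2 x|| = sqrt((-6.0000)^2 + (-8.0000)^2) = sqrt(100.0000) = 10.0000

10.0000


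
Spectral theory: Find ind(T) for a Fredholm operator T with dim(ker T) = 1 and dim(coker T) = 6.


The Fredholm index is defined as ind(T) = dim(ker T) - dim(coker T)
= 1 - 6
= -5

-5


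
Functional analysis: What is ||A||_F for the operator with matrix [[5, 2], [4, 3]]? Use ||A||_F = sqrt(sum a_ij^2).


||A||_F^2 = sum a_ij^2
= 5^2 + 2^2 + 4^2 + 3^2
= 25 + 4 + 16 + 9 = 54
||A||_F = sqrt(54) = 7.3485

7.3485


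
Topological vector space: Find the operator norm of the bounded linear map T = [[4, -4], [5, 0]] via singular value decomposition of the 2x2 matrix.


A^T A = [[41, -16], [-16, 16]]
trace(A^T A) = 57, det(A^T A) = 400
discriminant = 57^2 - 4*400 = 1649
Largest eigenvalue of A^T A = (trace + sqrt(disc))/2 = 48.8039
||T|| = sqrt(48.8039) = 6.9860

6.9860


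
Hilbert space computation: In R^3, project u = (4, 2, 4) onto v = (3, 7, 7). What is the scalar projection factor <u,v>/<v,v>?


Computing <u,v> = 4*3 + 2*7 + 4*7 = 54
Computing <v,v> = 3^2 + 7^2 + 7^2 = 107
Projection coefficient = 54/107 = 0.5047

0.5047


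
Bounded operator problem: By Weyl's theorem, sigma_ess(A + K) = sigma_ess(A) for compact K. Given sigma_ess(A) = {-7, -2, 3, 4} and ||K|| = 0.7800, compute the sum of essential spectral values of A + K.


By Weyl's theorem, the essential spectrum is invariant under compact perturbations.
sigma_ess(A + K) = sigma_ess(A) = {-7, -2, 3, 4}
Sum = -7 + -2 + 3 + 4 = -2

-2


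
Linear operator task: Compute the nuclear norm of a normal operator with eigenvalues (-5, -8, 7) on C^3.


For a normal operator, singular values equal |eigenvalues|.
Trace norm = sum |lambda_i| = 5 + 8 + 7
= 20

20


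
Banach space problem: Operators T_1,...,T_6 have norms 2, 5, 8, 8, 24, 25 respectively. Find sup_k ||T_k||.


By the Uniform Boundedness Principle, the supremum of norms is finite.
sup_k ||T_k|| = max(2, 5, 8, 8, 24, 25) = 25

25


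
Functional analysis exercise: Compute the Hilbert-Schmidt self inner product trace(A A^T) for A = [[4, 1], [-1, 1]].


trace(A * A^T) = sum of squares of all entries
= 4^2 + 1^2 + (-1)^2 + 1^2
= 16 + 1 + 1 + 1
= 19

19


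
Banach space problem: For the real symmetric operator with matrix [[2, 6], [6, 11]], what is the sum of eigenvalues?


For a self-adjoint (symmetric) matrix, the eigenvalues are real.
The sum of eigenvalues equals the trace of the matrix.
trace = 2 + 11 = 13

13


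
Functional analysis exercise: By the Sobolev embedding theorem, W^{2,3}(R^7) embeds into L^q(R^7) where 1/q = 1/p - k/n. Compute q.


Using the Sobolev embedding formula: 1/q = 1/p - k/n
1/q = 1/3 - 2/7 = 1/21
q = 1/(1/21) = 21

21.0000


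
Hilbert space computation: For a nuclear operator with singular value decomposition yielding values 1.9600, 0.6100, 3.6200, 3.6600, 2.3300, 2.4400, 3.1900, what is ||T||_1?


The nuclear norm is the sum of all singular values.
||T||_1 = 1.9600 + 0.6100 + 3.6200 + 3.6600 + 2.3300 + 2.4400 + 3.1900
= 17.8100

17.8100


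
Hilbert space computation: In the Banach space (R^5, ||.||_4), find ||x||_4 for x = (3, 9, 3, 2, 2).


The l^4 norm = (sum |x_i|^4)^(1/4)
Sum of 4th powers = 81 + 6561 + 81 + 16 + 16 = 6755
||x||_4 = (6755)^(1/4) = 9.0658

9.0658


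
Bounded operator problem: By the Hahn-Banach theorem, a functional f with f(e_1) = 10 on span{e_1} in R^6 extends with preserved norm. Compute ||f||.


The norm of f is given by ||f|| = sup_{||x||=1} |f(x)|.
On span{e_1}, ||e_1|| = 1, so ||f|| = |f(e_1)| / ||e_1||
= |10| / 1 = 10.0000

10.0000


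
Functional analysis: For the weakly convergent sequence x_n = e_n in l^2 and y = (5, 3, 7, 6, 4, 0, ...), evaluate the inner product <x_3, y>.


x_3 = e_3 is the standard basis vector with 1 in position 3.
<x_3, y> = y_3 = 7
As n -> infinity, <x_n, y> -> 0, confirming weak convergence of (x_n) to 0.

7


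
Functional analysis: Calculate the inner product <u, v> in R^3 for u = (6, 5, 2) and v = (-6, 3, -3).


Computing the standard inner product <u, v> = sum u_i * v_i
= 6*-6 + 5*3 + 2*-3
= -36 + 15 + -6
= -27

-27


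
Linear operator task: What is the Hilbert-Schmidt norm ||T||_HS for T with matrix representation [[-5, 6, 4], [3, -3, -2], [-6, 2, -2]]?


The Hilbert-Schmidt norm is sqrt(sum of squares of all entries).
Sum of squares = (-5)^2 + 6^2 + 4^2 + 3^2 + (-3)^2 + (-2)^2 + (-6)^2 + 2^2 + (-2)^2
= 25 + 36 + 16 + 9 + 9 + 4 + 36 + 4 + 4 = 143
||T||_HS = sqrt(143) = 11.9583

11.9583


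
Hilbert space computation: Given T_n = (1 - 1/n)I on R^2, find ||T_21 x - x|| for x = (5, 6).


T_21 x - x = (1 - 1/21)x - x = -x/21
||x|| = sqrt(61) = 7.8102
||T_21 x - x|| = ||x||/21 = 7.8102/21 = 0.3719

0.3719


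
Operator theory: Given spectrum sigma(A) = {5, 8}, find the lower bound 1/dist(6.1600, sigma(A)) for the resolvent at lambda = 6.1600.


dist(6.1600, {5, 8}) = min(|6.1600 - 5|, |6.1600 - 8|)
= min(1.1600, 1.8400) = 1.1600
Resolvent bound = 1/1.1600 = 0.8621

0.8621


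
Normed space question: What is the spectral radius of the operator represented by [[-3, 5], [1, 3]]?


For a 2x2 matrix, eigenvalues satisfy lambda^2 - (trace)*lambda + det = 0
trace = -3 + 3 = 0
det = -3*3 - 5*1 = -14
discriminant = 0^2 - 4*(-14) = 56
spectral radius = max |eigenvalue| = 3.7417

3.7417


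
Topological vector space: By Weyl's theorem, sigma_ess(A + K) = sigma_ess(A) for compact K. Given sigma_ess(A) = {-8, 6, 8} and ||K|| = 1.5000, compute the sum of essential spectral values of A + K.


By Weyl's theorem, the essential spectrum is invariant under compact perturbations.
sigma_ess(A + K) = sigma_ess(A) = {-8, 6, 8}
Sum = -8 + 6 + 8 = 6

6


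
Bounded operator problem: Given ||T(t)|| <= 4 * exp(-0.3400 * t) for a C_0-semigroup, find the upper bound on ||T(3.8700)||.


||T(3.8700)|| <= 4 * exp(-0.3400 * 3.8700)
= 4 * exp(-1.3158)
= 4 * 0.2683
= 1.0730

1.0730


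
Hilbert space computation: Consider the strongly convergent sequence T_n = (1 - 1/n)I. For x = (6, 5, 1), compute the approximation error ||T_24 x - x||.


T_24 x - x = (1 - 1/24)x - x = -x/24
||x|| = sqrt(62) = 7.8740
||T_24 x - x|| = ||x||/24 = 7.8740/24 = 0.3281

0.3281


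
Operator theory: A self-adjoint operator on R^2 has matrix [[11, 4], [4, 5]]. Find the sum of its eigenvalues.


For a self-adjoint (symmetric) matrix, the eigenvalues are real.
The sum of eigenvalues equals the trace of the matrix.
trace = 11 + 5 = 16

16
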